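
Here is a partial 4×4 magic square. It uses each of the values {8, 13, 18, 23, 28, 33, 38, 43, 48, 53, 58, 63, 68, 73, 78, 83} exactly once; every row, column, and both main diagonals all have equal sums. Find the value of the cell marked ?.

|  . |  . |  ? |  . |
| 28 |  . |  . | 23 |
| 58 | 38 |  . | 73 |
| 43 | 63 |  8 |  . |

78

The 16 entries sum to 728, so each line sums to 728/4 = 182.
Row 3 needs 182; the known cells sum to 169, so (3,3) = 13.
The remaining cell in row 4 is (4,4) = 182 − 114 = 68.
Column 1: 28 + 58 + 43 + ? = 182, so (1,1) = 53.
Column 4 needs 182; the known cells sum to 164, so (1,4) = 18.
The remaining cell in main diagonal is (2,2) = 182 − 134 = 48.
Anti-diagonal: 18 + 38 + 43 + ? = 182, so (2,3) = 83.
The remaining cell in column 2 is (1,2) = 182 − 149 = 33.
Column 3 must total 182; the given cells sum to 104, so (1,3) = 78.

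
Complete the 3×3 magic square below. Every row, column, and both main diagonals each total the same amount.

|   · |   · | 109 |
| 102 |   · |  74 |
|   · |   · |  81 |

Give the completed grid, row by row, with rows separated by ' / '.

Column 3 is already complete: 109 + 74 + 81 = 264, so that is the magic constant.
Using row 2: 102 + 74 + ? → (2,2) = 264 − 176 = 88.
Main diagonal must total 264; the given cells sum to 169, so (1,1) = 95.
Using anti-diagonal: 109 + 88 + ? → (3,1) = 264 − 197 = 67.
Row 1: 95 + 109 + ? = 264, so (1,2) = 60.
Row 3: 67 + 81 + ? = 264, so (3,2) = 116.

95 60 109 / 102 88 74 / 67 116 81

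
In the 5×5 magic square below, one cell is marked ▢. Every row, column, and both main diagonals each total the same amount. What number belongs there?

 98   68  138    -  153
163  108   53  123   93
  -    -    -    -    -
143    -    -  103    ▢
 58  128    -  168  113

48

Row 2 is complete and sums to 540; that is the magic constant.
Row 1 must total 540; the given cells sum to 457, so (1,4) = 83.
Row 5: 58 + 128 + 168 + 113 + ? = 540, so (5,3) = 73.
From column 1, 540 − (98 + 163 + 143 + 58) gives (3,1) = 78.
Column 4 must total 540; the given cells sum to 477, so (3,4) = 63.
Main diagonal: 98 + 108 + 103 + 113 + ? = 540, so (3,3) = 118.
Using anti-diagonal: 153 + 123 + 118 + 58 + ? → (4,2) = 540 − 452 = 88.
From column 2, 540 − (68 + 108 + 88 + 128) gives (3,2) = 148.
Using column 3: 138 + 53 + 118 + 73 + ? → (4,3) = 540 − 382 = 158.
Row 3 needs 540; the known cells sum to 407, so (3,5) = 133.
Row 4 needs 540; the known cells sum to 492, so (4,5) = 48.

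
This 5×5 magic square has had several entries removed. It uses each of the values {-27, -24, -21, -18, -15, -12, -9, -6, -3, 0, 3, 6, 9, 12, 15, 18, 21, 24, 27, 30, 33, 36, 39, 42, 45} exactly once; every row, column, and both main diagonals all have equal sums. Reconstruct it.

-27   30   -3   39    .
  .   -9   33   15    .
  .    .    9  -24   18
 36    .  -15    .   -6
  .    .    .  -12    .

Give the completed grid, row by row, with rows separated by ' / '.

-27 30 -3 39 6 / 24 -9 33 15 -18 / 0 42 9 -24 18 / 36 3 -15 27 -6 / 12 -21 21 -12 45

The 25 entries sum to 225, so each line sums to 225/5 = 45.
The remaining cell in row 1 is (1,5) = 45 − 39 = 6.
Column 3 needs 45; the known cells sum to 24, so (5,3) = 21.
Column 4: 39 + 15 + (-24) + (-12) + ? = 45, so (4,4) = 27.
The remaining cell in main diagonal is (5,5) = 45 − 0 = 45.
From row 4, 45 − (36 + (-15) + 27 + (-6)) gives (4,2) = 3.
The remaining cell in column 5 is (2,5) = 45 − 63 = -18.
From anti-diagonal, 45 − (6 + 15 + 9 + 3) gives (5,1) = 12.
The remaining cell in row 2 is (2,1) = 45 − 21 = 24.
Using row 5: 12 + 21 + (-12) + 45 + ? → (5,2) = 45 − 66 = -21.
The remaining cell in column 1 is (3,1) = 45 − 45 = 0.
Column 2 must total 45; the given cells sum to 3, so (3,2) = 42.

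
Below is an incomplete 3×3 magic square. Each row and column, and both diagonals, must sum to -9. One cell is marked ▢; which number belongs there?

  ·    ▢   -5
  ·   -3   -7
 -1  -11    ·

Using row 2: -3 + (-7) + ? → (2,1) = -9 − (-10) = 1.
Row 3: -1 + (-11) + ? = -9, so (3,3) = 3.
Using column 1: 1 + (-1) + ? → (1,1) = -9 − 0 = -9.
From column 2, -9 − (-3 + (-11)) gives (1,2) = 5.

5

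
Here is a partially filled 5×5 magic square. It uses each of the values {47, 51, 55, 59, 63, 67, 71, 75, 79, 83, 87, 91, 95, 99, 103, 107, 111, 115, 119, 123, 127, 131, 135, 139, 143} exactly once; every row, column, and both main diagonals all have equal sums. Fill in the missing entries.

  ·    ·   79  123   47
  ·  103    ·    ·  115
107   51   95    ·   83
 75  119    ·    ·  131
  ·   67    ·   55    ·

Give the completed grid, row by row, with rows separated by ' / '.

91 135 79 123 47 / 59 103 127 71 115 / 107 51 95 139 83 / 75 119 63 87 131 / 143 67 111 55 99

The 25 entries sum to 2375, so each line sums to 2375/5 = 475.
From row 3, 475 − (107 + 51 + 95 + 83) gives (3,4) = 139.
Using column 2: 103 + 51 + 119 + 67 + ? → (1,2) = 475 − 340 = 135.
Using column 5: 47 + 115 + 83 + 131 + ? → (5,5) = 475 − 376 = 99.
Row 1 must total 475; the given cells sum to 384, so (1,1) = 91.
From main diagonal, 475 − (91 + 103 + 95 + 99) gives (4,4) = 87.
Using row 4: 75 + 119 + 87 + 131 + ? → (4,3) = 475 − 412 = 63.
The remaining cell in column 4 is (2,4) = 475 − 404 = 71.
Anti-diagonal needs 475; the known cells sum to 332, so (5,1) = 143.
Using row 5: 143 + 67 + 55 + 99 + ? → (5,3) = 475 − 364 = 111.
Column 1 must total 475; the given cells sum to 416, so (2,1) = 59.
From column 3, 475 − (79 + 95 + 63 + 111) gives (2,3) = 127.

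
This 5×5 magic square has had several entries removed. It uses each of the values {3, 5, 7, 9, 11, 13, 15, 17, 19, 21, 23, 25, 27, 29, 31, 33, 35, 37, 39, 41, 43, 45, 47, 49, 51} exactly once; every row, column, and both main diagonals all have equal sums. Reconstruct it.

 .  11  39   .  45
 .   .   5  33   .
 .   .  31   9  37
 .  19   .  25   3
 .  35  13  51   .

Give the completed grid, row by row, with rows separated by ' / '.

23 11 39 17 45 / 49 27 5 33 21 / 15 43 31 9 37 / 41 19 47 25 3 / 7 35 13 51 29

The 25 entries sum to 675, so each line sums to 675/5 = 135.
The remaining cell in column 3 is (4,3) = 135 − 88 = 47.
Using column 4: 33 + 9 + 25 + 51 + ? → (1,4) = 135 − 118 = 17.
From anti-diagonal, 135 − (45 + 33 + 31 + 19) gives (5,1) = 7.
Using row 1: 11 + 39 + 17 + 45 + ? → (1,1) = 135 − 112 = 23.
Row 4 needs 135; the known cells sum to 94, so (4,1) = 41.
Row 5 must total 135; the given cells sum to 106, so (5,5) = 29.
From column 5, 135 − (45 + 37 + 3 + 29) gives (2,5) = 21.
Main diagonal: 23 + 31 + 25 + 29 + ? = 135, so (2,2) = 27.
Row 2 needs 135; the known cells sum to 86, so (2,1) = 49.
Column 1 needs 135; the known cells sum to 120, so (3,1) = 15.
Using column 2: 11 + 27 + 19 + 35 + ? → (3,2) = 135 − 92 = 43.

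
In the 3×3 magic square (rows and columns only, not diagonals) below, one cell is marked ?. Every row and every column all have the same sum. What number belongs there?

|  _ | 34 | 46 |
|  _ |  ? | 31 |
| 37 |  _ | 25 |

28

Column 3 is complete and sums to 102; that is the magic constant.
Row 1 must total 102; the given cells sum to 80, so (1,1) = 22.
Row 3 needs 102; the known cells sum to 62, so (3,2) = 40.
Column 1: 22 + 37 + ? = 102, so (2,1) = 43.
From column 2, 102 − (34 + 40) gives (2,2) = 28.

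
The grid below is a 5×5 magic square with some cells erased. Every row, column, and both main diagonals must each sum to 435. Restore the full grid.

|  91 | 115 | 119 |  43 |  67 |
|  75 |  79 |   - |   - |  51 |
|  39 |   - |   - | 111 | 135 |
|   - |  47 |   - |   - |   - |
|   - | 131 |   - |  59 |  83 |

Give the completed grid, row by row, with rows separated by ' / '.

91 115 119 43 67 / 75 79 103 127 51 / 39 63 87 111 135 / 123 47 71 95 99 / 107 131 55 59 83

The remaining cell in column 2 is (3,2) = 435 − 372 = 63.
Column 5: 67 + 51 + 135 + 83 + ? = 435, so (4,5) = 99.
Row 3: 39 + 63 + 111 + 135 + ? = 435, so (3,3) = 87.
Main diagonal must total 435; the given cells sum to 340, so (4,4) = 95.
The remaining cell in column 4 is (2,4) = 435 − 308 = 127.
Using anti-diagonal: 67 + 127 + 87 + 47 + ? → (5,1) = 435 − 328 = 107.
Row 2: 75 + 79 + 127 + 51 + ? = 435, so (2,3) = 103.
Row 5 needs 435; the known cells sum to 380, so (5,3) = 55.
From column 1, 435 − (91 + 75 + 39 + 107) gives (4,1) = 123.
Column 3 needs 435; the known cells sum to 364, so (4,3) = 71.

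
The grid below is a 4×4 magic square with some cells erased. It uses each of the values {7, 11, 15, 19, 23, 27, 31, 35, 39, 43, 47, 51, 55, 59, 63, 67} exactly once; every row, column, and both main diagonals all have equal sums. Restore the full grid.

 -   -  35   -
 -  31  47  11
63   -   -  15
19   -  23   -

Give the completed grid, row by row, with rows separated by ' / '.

The 16 entries sum to 592, so each line sums to 592/4 = 148.
Row 2 needs 148; the known cells sum to 89, so (2,1) = 59.
Column 1: 59 + 63 + 19 + ? = 148, so (1,1) = 7.
Column 3: 35 + 47 + 23 + ? = 148, so (3,3) = 43.
The remaining cell in main diagonal is (4,4) = 148 − 81 = 67.
Row 3: 63 + 43 + 15 + ? = 148, so (3,2) = 27.
Row 4 needs 148; the known cells sum to 109, so (4,2) = 39.
Column 2: 31 + 27 + 39 + ? = 148, so (1,2) = 51.
The remaining cell in column 4 is (1,4) = 148 − 93 = 55.

7 51 35 55 / 59 31 47 11 / 63 27 43 15 / 19 39 23 67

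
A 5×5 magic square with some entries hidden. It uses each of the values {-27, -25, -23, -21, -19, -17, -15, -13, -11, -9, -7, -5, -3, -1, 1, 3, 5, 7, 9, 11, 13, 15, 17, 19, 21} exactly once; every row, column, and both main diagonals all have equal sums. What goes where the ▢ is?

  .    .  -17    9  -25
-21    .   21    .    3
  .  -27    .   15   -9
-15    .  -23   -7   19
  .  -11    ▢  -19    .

The 25 entries sum to -75, so each line sums to -75/5 = -15.
Row 4 needs -15; the known cells sum to -26, so (4,2) = 11.
Column 4 must total -15; the given cells sum to -2, so (2,4) = -13.
From column 5, -15 − (-25 + 3 + (-9) + 19) gives (5,5) = -3.
The remaining cell in row 2 is (2,2) = -15 − (-10) = -5.
Column 2 must total -15; the given cells sum to -32, so (1,2) = 17.
Row 1 must total -15; the given cells sum to -16, so (1,1) = 1.
Using main diagonal: 1 + (-5) + (-7) + (-3) + ? → (3,3) = -15 − (-14) = -1.
Anti-diagonal: -25 + (-13) + (-1) + 11 + ? = -15, so (5,1) = 13.
From row 3, -15 − (-27 + (-1) + 15 + (-9)) gives (3,1) = 7.
The remaining cell in row 5 is (5,3) = -15 − (-20) = 5.

5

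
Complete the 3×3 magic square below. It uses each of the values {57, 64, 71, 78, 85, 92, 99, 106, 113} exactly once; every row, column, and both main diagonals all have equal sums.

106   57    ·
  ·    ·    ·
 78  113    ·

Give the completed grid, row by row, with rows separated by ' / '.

The 9 entries sum to 765, so each line sums to 765/3 = 255.
Row 1 needs 255; the known cells sum to 163, so (1,3) = 92.
Row 3: 78 + 113 + ? = 255, so (3,3) = 64.
The remaining cell in column 1 is (2,1) = 255 − 184 = 71.
From column 2, 255 − (57 + 113) gives (2,2) = 85.
Column 3 must total 255; the given cells sum to 156, so (2,3) = 99.

106 57 92 / 71 85 99 / 78 113 64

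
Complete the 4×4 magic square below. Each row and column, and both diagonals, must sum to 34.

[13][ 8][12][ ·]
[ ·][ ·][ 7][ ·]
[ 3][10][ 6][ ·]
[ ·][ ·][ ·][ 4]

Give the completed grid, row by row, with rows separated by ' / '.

From row 1, 34 − (13 + 8 + 12) gives (1,4) = 1.
The remaining cell in row 3 is (3,4) = 34 − 19 = 15.
Column 3 needs 34; the known cells sum to 25, so (4,3) = 9.
From column 4, 34 − (1 + 15 + 4) gives (2,4) = 14.
Main diagonal: 13 + 6 + 4 + ? = 34, so (2,2) = 11.
From anti-diagonal, 34 − (1 + 7 + 10) gives (4,1) = 16.
Row 2 needs 34; the known cells sum to 32, so (2,1) = 2.
The remaining cell in row 4 is (4,2) = 34 − 29 = 5.

13 8 12 1 / 2 11 7 14 / 3 10 6 15 / 16 5 9 4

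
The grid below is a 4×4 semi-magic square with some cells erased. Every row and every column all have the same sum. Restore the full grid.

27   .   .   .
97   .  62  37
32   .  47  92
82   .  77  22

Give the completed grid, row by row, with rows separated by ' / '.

Column 1 is already complete: 27 + 97 + 32 + 82 = 238, so that is the magic constant.
Row 2 must total 238; the given cells sum to 196, so (2,2) = 42.
Row 3 needs 238; the known cells sum to 171, so (3,2) = 67.
Using row 4: 82 + 77 + 22 + ? → (4,2) = 238 − 181 = 57.
The remaining cell in column 2 is (1,2) = 238 − 166 = 72.
Column 3: 62 + 47 + 77 + ? = 238, so (1,3) = 52.
Column 4 must total 238; the given cells sum to 151, so (1,4) = 87.

27 72 52 87 / 97 42 62 37 / 32 67 47 92 / 82 57 77 22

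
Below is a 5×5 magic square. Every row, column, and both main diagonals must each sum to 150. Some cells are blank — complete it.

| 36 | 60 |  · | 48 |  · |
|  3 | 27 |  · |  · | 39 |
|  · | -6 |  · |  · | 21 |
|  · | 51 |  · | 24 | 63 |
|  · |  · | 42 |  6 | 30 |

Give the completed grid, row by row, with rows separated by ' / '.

Column 2 must total 150; the given cells sum to 132, so (5,2) = 18.
The remaining cell in column 5 is (1,5) = 150 − 153 = -3.
Main diagonal must total 150; the given cells sum to 117, so (3,3) = 33.
From row 1, 150 − (36 + 60 + 48 + (-3)) gives (1,3) = 9.
Using row 5: 18 + 42 + 6 + 30 + ? → (5,1) = 150 − 96 = 54.
Anti-diagonal must total 150; the given cells sum to 135, so (2,4) = 15.
Row 2: 3 + 27 + 15 + 39 + ? = 150, so (2,3) = 66.
Using column 3: 9 + 66 + 33 + 42 + ? → (4,3) = 150 − 150 = 0.
Column 4 needs 150; the known cells sum to 93, so (3,4) = 57.
From row 3, 150 − (-6 + 33 + 57 + 21) gives (3,1) = 45.
Using row 4: 51 + 0 + 24 + 63 + ? → (4,1) = 150 − 138 = 12.

36 60 9 48 -3 / 3 27 66 15 39 / 45 -6 33 57 21 / 12 51 0 24 63 / 54 18 42 6 30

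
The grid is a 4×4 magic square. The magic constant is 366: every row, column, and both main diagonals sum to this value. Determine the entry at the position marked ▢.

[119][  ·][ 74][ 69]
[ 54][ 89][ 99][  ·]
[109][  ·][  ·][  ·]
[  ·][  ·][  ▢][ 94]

129

Row 1: 119 + 74 + 69 + ? = 366, so (1,2) = 104.
Row 2 must total 366; the given cells sum to 242, so (2,4) = 124.
Column 1 must total 366; the given cells sum to 282, so (4,1) = 84.
Column 4: 69 + 124 + 94 + ? = 366, so (3,4) = 79.
Main diagonal: 119 + 89 + 94 + ? = 366, so (3,3) = 64.
The remaining cell in anti-diagonal is (3,2) = 366 − 252 = 114.
Column 2 needs 366; the known cells sum to 307, so (4,2) = 59.
Using column 3: 74 + 99 + 64 + ? → (4,3) = 366 − 237 = 129.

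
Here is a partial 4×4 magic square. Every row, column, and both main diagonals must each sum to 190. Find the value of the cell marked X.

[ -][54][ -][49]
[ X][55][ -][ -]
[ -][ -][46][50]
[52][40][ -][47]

The remaining cell in row 4 is (4,3) = 190 − 139 = 51.
Column 2 needs 190; the known cells sum to 149, so (3,2) = 41.
From column 4, 190 − (49 + 50 + 47) gives (2,4) = 44.
Using main diagonal: 55 + 46 + 47 + ? → (1,1) = 190 − 148 = 42.
From anti-diagonal, 190 − (49 + 41 + 52) gives (2,3) = 48.
The remaining cell in row 1 is (1,3) = 190 − 145 = 45.
From row 2, 190 − (55 + 48 + 44) gives (2,1) = 43.

43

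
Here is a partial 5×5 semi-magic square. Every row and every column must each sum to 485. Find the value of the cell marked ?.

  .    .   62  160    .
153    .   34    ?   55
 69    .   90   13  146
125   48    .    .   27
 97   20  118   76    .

132

From row 3, 485 − (69 + 90 + 13 + 146) gives (3,2) = 167.
Using row 5: 97 + 20 + 118 + 76 + ? → (5,5) = 485 − 311 = 174.
From column 1, 485 − (153 + 69 + 125 + 97) gives (1,1) = 41.
The remaining cell in column 3 is (4,3) = 485 − 304 = 181.
Column 5: 55 + 146 + 27 + 174 + ? = 485, so (1,5) = 83.
From row 1, 485 − (41 + 62 + 160 + 83) gives (1,2) = 139.
From row 4, 485 − (125 + 48 + 181 + 27) gives (4,4) = 104.
From column 2, 485 − (139 + 167 + 48 + 20) gives (2,2) = 111.
From column 4, 485 − (160 + 13 + 104 + 76) gives (2,4) = 132.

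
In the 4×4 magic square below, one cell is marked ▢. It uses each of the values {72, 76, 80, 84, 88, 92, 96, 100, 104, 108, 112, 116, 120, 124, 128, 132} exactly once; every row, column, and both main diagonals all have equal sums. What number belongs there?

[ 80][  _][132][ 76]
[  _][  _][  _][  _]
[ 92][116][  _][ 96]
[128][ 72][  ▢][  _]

The 16 entries sum to 1632, so each line sums to 1632/4 = 408.
Row 1 must total 408; the given cells sum to 288, so (1,2) = 120.
Row 3: 92 + 116 + 96 + ? = 408, so (3,3) = 104.
Using column 1: 80 + 92 + 128 + ? → (2,1) = 408 − 300 = 108.
Column 2 must total 408; the given cells sum to 308, so (2,2) = 100.
Main diagonal needs 408; the known cells sum to 284, so (4,4) = 124.
Anti-diagonal needs 408; the known cells sum to 320, so (2,3) = 88.
Using row 2: 108 + 100 + 88 + ? → (2,4) = 408 − 296 = 112.
Row 4: 128 + 72 + 124 + ? = 408, so (4,3) = 84.

84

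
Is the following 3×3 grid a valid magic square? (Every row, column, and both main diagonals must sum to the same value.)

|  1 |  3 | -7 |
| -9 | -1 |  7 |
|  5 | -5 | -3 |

Yes

Row 1: 1 + 3 + (-7) = -3.
Row 2: -9 + (-1) + 7 = -3.
Row 3: 5 + (-5) + (-3) = -3.
Column 1: 1 + (-9) + 5 = -3.
Column 2: 3 + (-1) + (-5) = -3.
Column 3: -7 + 7 + (-3) = -3.
Main diagonal: 1 + (-1) + (-3) = -3.
Anti-diagonal: -7 + (-1) + 5 = -3.
All lines sum to -3.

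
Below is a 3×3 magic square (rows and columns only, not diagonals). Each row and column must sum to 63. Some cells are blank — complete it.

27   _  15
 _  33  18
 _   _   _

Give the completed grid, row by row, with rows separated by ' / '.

27 21 15 / 12 33 18 / 24 9 30

Row 1: 27 + 15 + ? = 63, so (1,2) = 21.
The remaining cell in row 2 is (2,1) = 63 − 51 = 12.
The remaining cell in column 1 is (3,1) = 63 − 39 = 24.
Column 2: 21 + 33 + ? = 63, so (3,2) = 9.
From column 3, 63 − (15 + 18) gives (3,3) = 30.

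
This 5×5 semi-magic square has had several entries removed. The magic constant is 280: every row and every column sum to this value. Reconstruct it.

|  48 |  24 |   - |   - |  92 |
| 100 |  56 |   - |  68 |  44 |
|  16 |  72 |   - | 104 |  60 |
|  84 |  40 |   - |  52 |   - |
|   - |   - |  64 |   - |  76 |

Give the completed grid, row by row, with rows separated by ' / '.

The remaining cell in row 2 is (2,3) = 280 − 268 = 12.
Row 3 must total 280; the given cells sum to 252, so (3,3) = 28.
Column 1 needs 280; the known cells sum to 248, so (5,1) = 32.
Column 2 needs 280; the known cells sum to 192, so (5,2) = 88.
From column 5, 280 − (92 + 44 + 60 + 76) gives (4,5) = 8.
From row 4, 280 − (84 + 40 + 52 + 8) gives (4,3) = 96.
From row 5, 280 − (32 + 88 + 64 + 76) gives (5,4) = 20.
Using column 3: 12 + 28 + 96 + 64 + ? → (1,3) = 280 − 200 = 80.
Column 4: 68 + 104 + 52 + 20 + ? = 280, so (1,4) = 36.

48 24 80 36 92 / 100 56 12 68 44 / 16 72 28 104 60 / 84 40 96 52 8 / 32 88 64 20 76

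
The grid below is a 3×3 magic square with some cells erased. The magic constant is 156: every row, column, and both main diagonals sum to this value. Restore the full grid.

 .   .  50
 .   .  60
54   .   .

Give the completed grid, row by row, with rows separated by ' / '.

58 48 50 / 44 52 60 / 54 56 46

Column 3 must total 156; the given cells sum to 110, so (3,3) = 46.
Using anti-diagonal: 50 + 54 + ? → (2,2) = 156 − 104 = 52.
Row 2 needs 156; the known cells sum to 112, so (2,1) = 44.
Row 3: 54 + 46 + ? = 156, so (3,2) = 56.
The remaining cell in column 1 is (1,1) = 156 − 98 = 58.
Column 2: 52 + 56 + ? = 156, so (1,2) = 48.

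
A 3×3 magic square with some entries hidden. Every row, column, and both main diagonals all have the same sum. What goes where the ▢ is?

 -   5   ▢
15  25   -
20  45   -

30

Column 2 is complete and sums to 75; that is the magic constant.
Row 2 needs 75; the known cells sum to 40, so (2,3) = 35.
From row 3, 75 − (20 + 45) gives (3,3) = 10.
From column 1, 75 − (15 + 20) gives (1,1) = 40.
The remaining cell in column 3 is (1,3) = 75 − 45 = 30.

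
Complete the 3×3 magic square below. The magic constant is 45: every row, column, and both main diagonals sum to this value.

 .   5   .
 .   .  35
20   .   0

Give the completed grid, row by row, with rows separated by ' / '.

From row 3, 45 − (20 + 0) gives (3,2) = 25.
Column 2 must total 45; the given cells sum to 30, so (2,2) = 15.
From column 3, 45 − (35 + 0) gives (1,3) = 10.
Main diagonal must total 45; the given cells sum to 15, so (1,1) = 30.
The remaining cell in row 2 is (2,1) = 45 − 50 = -5.

30 5 10 / -5 15 35 / 20 25 0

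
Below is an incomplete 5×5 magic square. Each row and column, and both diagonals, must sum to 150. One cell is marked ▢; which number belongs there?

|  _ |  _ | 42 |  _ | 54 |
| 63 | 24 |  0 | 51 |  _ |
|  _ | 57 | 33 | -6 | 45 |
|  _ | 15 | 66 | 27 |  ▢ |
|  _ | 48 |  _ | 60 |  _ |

From row 2, 150 − (63 + 24 + 0 + 51) gives (2,5) = 12.
Row 3 must total 150; the given cells sum to 129, so (3,1) = 21.
Column 2: 24 + 57 + 15 + 48 + ? = 150, so (1,2) = 6.
Column 3 must total 150; the given cells sum to 141, so (5,3) = 9.
Column 4 must total 150; the given cells sum to 132, so (1,4) = 18.
Anti-diagonal must total 150; the given cells sum to 153, so (5,1) = -3.
From row 1, 150 − (6 + 42 + 18 + 54) gives (1,1) = 30.
Using row 5: -3 + 48 + 9 + 60 + ? → (5,5) = 150 − 114 = 36.
The remaining cell in column 1 is (4,1) = 150 − 111 = 39.
Column 5 must total 150; the given cells sum to 147, so (4,5) = 3.

3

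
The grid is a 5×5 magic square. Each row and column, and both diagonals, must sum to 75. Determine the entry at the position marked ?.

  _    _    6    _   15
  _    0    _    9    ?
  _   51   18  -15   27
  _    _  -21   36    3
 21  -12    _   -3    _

From row 3, 75 − (51 + 18 + (-15) + 27) gives (3,1) = -6.
From column 4, 75 − (9 + (-15) + 36 + (-3)) gives (1,4) = 48.
Anti-diagonal: 15 + 9 + 18 + 21 + ? = 75, so (4,2) = 12.
Row 4 must total 75; the given cells sum to 30, so (4,1) = 45.
Using column 2: 0 + 51 + 12 + (-12) + ? → (1,2) = 75 − 51 = 24.
From row 1, 75 − (24 + 6 + 48 + 15) gives (1,1) = -18.
The remaining cell in column 1 is (2,1) = 75 − 42 = 33.
From main diagonal, 75 − (-18 + 0 + 18 + 36) gives (5,5) = 39.
From row 5, 75 − (21 + (-12) + (-3) + 39) gives (5,3) = 30.
The remaining cell in column 3 is (2,3) = 75 − 33 = 42.
Column 5 needs 75; the known cells sum to 84, so (2,5) = -9.

-9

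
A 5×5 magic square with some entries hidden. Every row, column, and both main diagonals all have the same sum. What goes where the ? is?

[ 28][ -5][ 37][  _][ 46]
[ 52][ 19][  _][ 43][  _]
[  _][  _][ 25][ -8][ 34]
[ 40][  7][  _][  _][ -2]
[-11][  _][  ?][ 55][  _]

Anti-diagonal is complete and sums to 110; that is the magic constant.
Row 1 must total 110; the given cells sum to 106, so (1,4) = 4.
From column 1, 110 − (28 + 52 + 40 + (-11)) gives (3,1) = 1.
Using column 4: 4 + 43 + (-8) + 55 + ? → (4,4) = 110 − 94 = 16.
Main diagonal: 28 + 19 + 25 + 16 + ? = 110, so (5,5) = 22.
Row 3 must total 110; the given cells sum to 52, so (3,2) = 58.
The remaining cell in row 4 is (4,3) = 110 − 61 = 49.
The remaining cell in column 2 is (5,2) = 110 − 79 = 31.
Column 5 needs 110; the known cells sum to 100, so (2,5) = 10.
Row 2 must total 110; the given cells sum to 124, so (2,3) = -14.
Row 5: -11 + 31 + 55 + 22 + ? = 110, so (5,3) = 13.

13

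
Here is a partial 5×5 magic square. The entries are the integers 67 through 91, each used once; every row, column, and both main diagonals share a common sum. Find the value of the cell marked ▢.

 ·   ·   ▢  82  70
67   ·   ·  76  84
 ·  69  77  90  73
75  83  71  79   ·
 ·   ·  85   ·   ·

The entries are 67 through 91, which sum to 1975, so each line sums to 1975/5 = 395.
Using row 3: 69 + 77 + 90 + 73 + ? → (3,1) = 395 − 309 = 86.
Row 4: 75 + 83 + 71 + 79 + ? = 395, so (4,5) = 87.
Using column 4: 82 + 76 + 90 + 79 + ? → (5,4) = 395 − 327 = 68.
The remaining cell in column 5 is (5,5) = 395 − 314 = 81.
Anti-diagonal: 70 + 76 + 77 + 83 + ? = 395, so (5,1) = 89.
Using row 5: 89 + 85 + 68 + 81 + ? → (5,2) = 395 − 323 = 72.
Column 1: 67 + 86 + 75 + 89 + ? = 395, so (1,1) = 78.
From main diagonal, 395 − (78 + 77 + 79 + 81) gives (2,2) = 80.
From row 2, 395 − (67 + 80 + 76 + 84) gives (2,3) = 88.
Using column 2: 80 + 69 + 83 + 72 + ? → (1,2) = 395 − 304 = 91.
From column 3, 395 − (88 + 77 + 71 + 85) gives (1,3) = 74.

74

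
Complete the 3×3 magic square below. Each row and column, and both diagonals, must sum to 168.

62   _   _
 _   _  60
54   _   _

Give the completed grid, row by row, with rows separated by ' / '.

62 48 58 / 52 56 60 / 54 64 50

Column 1 needs 168; the known cells sum to 116, so (2,1) = 52.
Row 2: 52 + 60 + ? = 168, so (2,2) = 56.
Main diagonal must total 168; the given cells sum to 118, so (3,3) = 50.
The remaining cell in anti-diagonal is (1,3) = 168 − 110 = 58.
Row 1: 62 + 58 + ? = 168, so (1,2) = 48.
Row 3 needs 168; the known cells sum to 104, so (3,2) = 64.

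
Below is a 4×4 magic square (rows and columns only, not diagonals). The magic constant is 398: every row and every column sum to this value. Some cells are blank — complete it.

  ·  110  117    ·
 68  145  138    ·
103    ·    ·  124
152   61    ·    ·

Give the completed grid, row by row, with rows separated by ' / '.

Row 2 needs 398; the known cells sum to 351, so (2,4) = 47.
From column 1, 398 − (68 + 103 + 152) gives (1,1) = 75.
Using column 2: 110 + 145 + 61 + ? → (3,2) = 398 − 316 = 82.
Row 1 needs 398; the known cells sum to 302, so (1,4) = 96.
The remaining cell in row 3 is (3,3) = 398 − 309 = 89.
From column 3, 398 − (117 + 138 + 89) gives (4,3) = 54.
Column 4 needs 398; the known cells sum to 267, so (4,4) = 131.

75 110 117 96 / 68 145 138 47 / 103 82 89 124 / 152 61 54 131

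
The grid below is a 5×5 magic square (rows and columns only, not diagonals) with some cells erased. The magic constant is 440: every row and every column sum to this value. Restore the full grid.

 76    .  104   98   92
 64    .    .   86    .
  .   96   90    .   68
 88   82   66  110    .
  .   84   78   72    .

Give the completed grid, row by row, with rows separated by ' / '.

Row 1 needs 440; the known cells sum to 370, so (1,2) = 70.
The remaining cell in row 4 is (4,5) = 440 − 346 = 94.
Column 2 must total 440; the given cells sum to 332, so (2,2) = 108.
Column 3: 104 + 90 + 66 + 78 + ? = 440, so (2,3) = 102.
From column 4, 440 − (98 + 86 + 110 + 72) gives (3,4) = 74.
Row 2 must total 440; the given cells sum to 360, so (2,5) = 80.
Row 3: 96 + 90 + 74 + 68 + ? = 440, so (3,1) = 112.
Column 1 needs 440; the known cells sum to 340, so (5,1) = 100.
The remaining cell in column 5 is (5,5) = 440 − 334 = 106.

76 70 104 98 92 / 64 108 102 86 80 / 112 96 90 74 68 / 88 82 66 110 94 / 100 84 78 72 106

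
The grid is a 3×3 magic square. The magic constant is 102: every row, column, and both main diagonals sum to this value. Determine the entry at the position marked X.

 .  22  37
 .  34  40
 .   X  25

46

Using row 1: 22 + 37 + ? → (1,1) = 102 − 59 = 43.
Using row 2: 34 + 40 + ? → (2,1) = 102 − 74 = 28.
Column 1 must total 102; the given cells sum to 71, so (3,1) = 31.
Column 2: 22 + 34 + ? = 102, so (3,2) = 46.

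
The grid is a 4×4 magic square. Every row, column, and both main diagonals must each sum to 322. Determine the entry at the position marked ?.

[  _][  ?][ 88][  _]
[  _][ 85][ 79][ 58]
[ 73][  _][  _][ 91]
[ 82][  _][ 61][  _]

Row 2: 85 + 79 + 58 + ? = 322, so (2,1) = 100.
Column 1 must total 322; the given cells sum to 255, so (1,1) = 67.
Column 3 needs 322; the known cells sum to 228, so (3,3) = 94.
Main diagonal must total 322; the given cells sum to 246, so (4,4) = 76.
The remaining cell in row 3 is (3,2) = 322 − 258 = 64.
Using row 4: 82 + 61 + 76 + ? → (4,2) = 322 − 219 = 103.
Column 2 needs 322; the known cells sum to 252, so (1,2) = 70.

70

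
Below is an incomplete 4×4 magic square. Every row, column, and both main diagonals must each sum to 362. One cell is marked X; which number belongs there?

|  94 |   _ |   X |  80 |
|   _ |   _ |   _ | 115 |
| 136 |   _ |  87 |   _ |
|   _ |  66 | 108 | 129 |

45

Row 4: 66 + 108 + 129 + ? = 362, so (4,1) = 59.
Column 1 must total 362; the given cells sum to 289, so (2,1) = 73.
Column 4 needs 362; the known cells sum to 324, so (3,4) = 38.
The remaining cell in main diagonal is (2,2) = 362 − 310 = 52.
Row 2 must total 362; the given cells sum to 240, so (2,3) = 122.
Row 3: 136 + 87 + 38 + ? = 362, so (3,2) = 101.
Column 2: 52 + 101 + 66 + ? = 362, so (1,2) = 143.
From column 3, 362 − (122 + 87 + 108) gives (1,3) = 45.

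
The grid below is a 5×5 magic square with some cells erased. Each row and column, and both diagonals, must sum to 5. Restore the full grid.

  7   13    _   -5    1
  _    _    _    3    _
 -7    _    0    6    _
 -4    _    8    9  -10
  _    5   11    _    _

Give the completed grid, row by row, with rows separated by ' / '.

7 13 -11 -5 1 / 10 -9 -3 3 4 / -7 -6 0 6 12 / -4 2 8 9 -10 / -1 5 11 -8 -2

From row 1, 5 − (7 + 13 + (-5) + 1) gives (1,3) = -11.
The remaining cell in row 4 is (4,2) = 5 − 3 = 2.
Column 3: -11 + 0 + 8 + 11 + ? = 5, so (2,3) = -3.
Column 4: -5 + 3 + 6 + 9 + ? = 5, so (5,4) = -8.
Anti-diagonal must total 5; the given cells sum to 6, so (5,1) = -1.
Row 5 must total 5; the given cells sum to 7, so (5,5) = -2.
Using column 1: 7 + (-7) + (-4) + (-1) + ? → (2,1) = 5 − (-5) = 10.
Using main diagonal: 7 + 0 + 9 + (-2) + ? → (2,2) = 5 − 14 = -9.
Using row 2: 10 + (-9) + (-3) + 3 + ? → (2,5) = 5 − 1 = 4.
Column 2 needs 5; the known cells sum to 11, so (3,2) = -6.
Column 5 must total 5; the given cells sum to -7, so (3,5) = 12.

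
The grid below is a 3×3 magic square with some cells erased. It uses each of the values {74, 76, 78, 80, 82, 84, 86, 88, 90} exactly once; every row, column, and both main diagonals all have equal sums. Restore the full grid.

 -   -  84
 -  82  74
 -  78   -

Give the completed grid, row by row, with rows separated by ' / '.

76 86 84 / 90 82 74 / 80 78 88

The 9 entries sum to 738, so each line sums to 738/3 = 246.
Row 2 needs 246; the known cells sum to 156, so (2,1) = 90.
Using column 2: 82 + 78 + ? → (1,2) = 246 − 160 = 86.
Column 3 must total 246; the given cells sum to 158, so (3,3) = 88.
Main diagonal: 82 + 88 + ? = 246, so (1,1) = 76.
The remaining cell in anti-diagonal is (3,1) = 246 − 166 = 80.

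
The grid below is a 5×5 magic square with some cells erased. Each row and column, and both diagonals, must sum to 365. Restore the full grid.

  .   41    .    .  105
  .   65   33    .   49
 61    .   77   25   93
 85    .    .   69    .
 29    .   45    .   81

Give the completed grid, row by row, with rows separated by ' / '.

73 41 89 57 105 / 117 65 33 101 49 / 61 109 77 25 93 / 85 53 121 69 37 / 29 97 45 113 81

Row 3 must total 365; the given cells sum to 256, so (3,2) = 109.
Column 5: 105 + 49 + 93 + 81 + ? = 365, so (4,5) = 37.
Main diagonal: 65 + 77 + 69 + 81 + ? = 365, so (1,1) = 73.
The remaining cell in column 1 is (2,1) = 365 − 248 = 117.
Row 2 must total 365; the given cells sum to 264, so (2,4) = 101.
Anti-diagonal: 105 + 101 + 77 + 29 + ? = 365, so (4,2) = 53.
Row 4 must total 365; the given cells sum to 244, so (4,3) = 121.
Using column 2: 41 + 65 + 109 + 53 + ? → (5,2) = 365 − 268 = 97.
From column 3, 365 − (33 + 77 + 121 + 45) gives (1,3) = 89.
Row 1 must total 365; the given cells sum to 308, so (1,4) = 57.
From row 5, 365 − (29 + 97 + 45 + 81) gives (5,4) = 113.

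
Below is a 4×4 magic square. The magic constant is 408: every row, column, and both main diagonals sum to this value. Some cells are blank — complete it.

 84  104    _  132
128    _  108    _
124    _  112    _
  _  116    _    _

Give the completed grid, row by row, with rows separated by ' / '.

84 104 88 132 / 128 92 108 80 / 124 96 112 76 / 72 116 100 120

The remaining cell in row 1 is (1,3) = 408 − 320 = 88.
Column 1 needs 408; the known cells sum to 336, so (4,1) = 72.
Column 3 needs 408; the known cells sum to 308, so (4,3) = 100.
From anti-diagonal, 408 − (132 + 108 + 72) gives (3,2) = 96.
From row 3, 408 − (124 + 96 + 112) gives (3,4) = 76.
Using row 4: 72 + 116 + 100 + ? → (4,4) = 408 − 288 = 120.
The remaining cell in column 2 is (2,2) = 408 − 316 = 92.
Column 4 needs 408; the known cells sum to 328, so (2,4) = 80.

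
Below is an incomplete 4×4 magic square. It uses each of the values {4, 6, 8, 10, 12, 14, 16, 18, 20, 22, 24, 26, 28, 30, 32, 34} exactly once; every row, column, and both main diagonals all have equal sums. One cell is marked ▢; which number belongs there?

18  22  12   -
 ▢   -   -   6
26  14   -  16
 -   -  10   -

28

The 16 entries sum to 304, so each line sums to 304/4 = 76.
Row 1: 18 + 22 + 12 + ? = 76, so (1,4) = 24.
Row 3: 26 + 14 + 16 + ? = 76, so (3,3) = 20.
From column 3, 76 − (12 + 20 + 10) gives (2,3) = 34.
Column 4 must total 76; the given cells sum to 46, so (4,4) = 30.
Main diagonal needs 76; the known cells sum to 68, so (2,2) = 8.
From anti-diagonal, 76 − (24 + 34 + 14) gives (4,1) = 4.
From row 2, 76 − (8 + 34 + 6) gives (2,1) = 28.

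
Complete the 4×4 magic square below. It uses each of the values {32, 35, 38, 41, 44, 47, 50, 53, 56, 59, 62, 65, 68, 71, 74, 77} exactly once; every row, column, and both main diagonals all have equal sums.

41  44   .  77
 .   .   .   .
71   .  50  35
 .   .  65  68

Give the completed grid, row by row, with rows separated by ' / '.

41 44 56 77 / 74 59 47 38 / 71 62 50 35 / 32 53 65 68

The 16 entries sum to 872, so each line sums to 872/4 = 218.
The remaining cell in row 1 is (1,3) = 218 − 162 = 56.
Row 3 needs 218; the known cells sum to 156, so (3,2) = 62.
From column 3, 218 − (56 + 50 + 65) gives (2,3) = 47.
The remaining cell in column 4 is (2,4) = 218 − 180 = 38.
Main diagonal needs 218; the known cells sum to 159, so (2,2) = 59.
Anti-diagonal: 77 + 47 + 62 + ? = 218, so (4,1) = 32.
From row 2, 218 − (59 + 47 + 38) gives (2,1) = 74.
From row 4, 218 − (32 + 65 + 68) gives (4,2) = 53.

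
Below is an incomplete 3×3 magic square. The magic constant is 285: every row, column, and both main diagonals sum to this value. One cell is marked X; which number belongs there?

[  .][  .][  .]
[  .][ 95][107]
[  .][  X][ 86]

101

Row 2 must total 285; the given cells sum to 202, so (2,1) = 83.
Using column 3: 107 + 86 + ? → (1,3) = 285 − 193 = 92.
The remaining cell in main diagonal is (1,1) = 285 − 181 = 104.
From anti-diagonal, 285 − (92 + 95) gives (3,1) = 98.
From row 1, 285 − (104 + 92) gives (1,2) = 89.
Row 3 needs 285; the known cells sum to 184, so (3,2) = 101.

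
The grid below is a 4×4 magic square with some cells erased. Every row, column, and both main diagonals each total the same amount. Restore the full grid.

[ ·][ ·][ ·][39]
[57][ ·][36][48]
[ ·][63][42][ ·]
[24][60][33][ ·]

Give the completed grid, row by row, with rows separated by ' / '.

54 18 51 39 / 57 21 36 48 / 27 63 42 30 / 24 60 33 45

Anti-diagonal is already complete: 39 + 36 + 63 + 24 = 162, so that is the magic constant.
The remaining cell in row 2 is (2,2) = 162 − 141 = 21.
Row 4 must total 162; the given cells sum to 117, so (4,4) = 45.
Column 2: 21 + 63 + 60 + ? = 162, so (1,2) = 18.
Using column 3: 36 + 42 + 33 + ? → (1,3) = 162 − 111 = 51.
The remaining cell in column 4 is (3,4) = 162 − 132 = 30.
From main diagonal, 162 − (21 + 42 + 45) gives (1,1) = 54.
Row 3: 63 + 42 + 30 + ? = 162, so (3,1) = 27.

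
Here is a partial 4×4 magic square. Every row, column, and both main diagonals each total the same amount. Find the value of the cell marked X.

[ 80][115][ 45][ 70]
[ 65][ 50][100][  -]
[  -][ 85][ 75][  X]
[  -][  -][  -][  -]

Row 1 is complete and sums to 310; that is the magic constant.
Row 2: 65 + 50 + 100 + ? = 310, so (2,4) = 95.
Column 2 needs 310; the known cells sum to 250, so (4,2) = 60.
From column 3, 310 − (45 + 100 + 75) gives (4,3) = 90.
The remaining cell in main diagonal is (4,4) = 310 − 205 = 105.
Anti-diagonal needs 310; the known cells sum to 255, so (4,1) = 55.
Column 1 needs 310; the known cells sum to 200, so (3,1) = 110.
Using column 4: 70 + 95 + 105 + ? → (3,4) = 310 − 270 = 40.

40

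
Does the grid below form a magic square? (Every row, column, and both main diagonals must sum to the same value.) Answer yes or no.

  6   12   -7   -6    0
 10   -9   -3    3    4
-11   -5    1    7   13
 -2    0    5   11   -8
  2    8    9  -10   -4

No — column 2 sums to 6 but column 5 sums to 5.

Row 1: 6 + 12 + (-7) + (-6) + 0 = 5.
Row 2: 10 + (-9) + (-3) + 3 + 4 = 5.
Row 3: -11 + (-5) + 1 + 7 + 13 = 5.
Row 4: -2 + 0 + 5 + 11 + (-8) = 6.
Row 5: 2 + 8 + 9 + (-10) + (-4) = 5.
Column 1: 6 + 10 + (-11) + (-2) + 2 = 5.
Column 2: 12 + (-9) + (-5) + 0 + 8 = 6.
Column 3: -7 + (-3) + 1 + 5 + 9 = 5.
Column 4: -6 + 3 + 7 + 11 + (-10) = 5.
Column 5: 0 + 4 + 13 + (-8) + (-4) = 5.
Main diagonal: 6 + (-9) + 1 + 11 + (-4) = 5.
Anti-diagonal: 0 + 3 + 1 + 0 + 2 = 6.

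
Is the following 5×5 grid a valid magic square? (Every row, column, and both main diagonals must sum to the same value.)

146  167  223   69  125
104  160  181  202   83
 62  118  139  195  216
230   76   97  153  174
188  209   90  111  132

Yes

Row 1: 146 + 167 + 223 + 69 + 125 = 730.
Row 2: 104 + 160 + 181 + 202 + 83 = 730.
Row 3: 62 + 118 + 139 + 195 + 216 = 730.
Row 4: 230 + 76 + 97 + 153 + 174 = 730.
Row 5: 188 + 209 + 90 + 111 + 132 = 730.
Column 1: 146 + 104 + 62 + 230 + 188 = 730.
Column 2: 167 + 160 + 118 + 76 + 209 = 730.
Column 3: 223 + 181 + 139 + 97 + 90 = 730.
Column 4: 69 + 202 + 195 + 153 + 111 = 730.
Column 5: 125 + 83 + 216 + 174 + 132 = 730.
Main diagonal: 146 + 160 + 139 + 153 + 132 = 730.
Anti-diagonal: 125 + 202 + 139 + 76 + 188 = 730.
All lines sum to 730.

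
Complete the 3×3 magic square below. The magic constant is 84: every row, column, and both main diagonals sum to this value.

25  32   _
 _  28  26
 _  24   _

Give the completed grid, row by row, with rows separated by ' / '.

Row 1: 25 + 32 + ? = 84, so (1,3) = 27.
Using row 2: 28 + 26 + ? → (2,1) = 84 − 54 = 30.
Column 1: 25 + 30 + ? = 84, so (3,1) = 29.
The remaining cell in column 3 is (3,3) = 84 − 53 = 31.

25 32 27 / 30 28 26 / 29 24 31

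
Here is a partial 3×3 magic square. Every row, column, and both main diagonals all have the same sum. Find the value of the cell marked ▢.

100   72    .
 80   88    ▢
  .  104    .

96

Column 2 is complete and sums to 264; that is the magic constant.
Using row 1: 100 + 72 + ? → (1,3) = 264 − 172 = 92.
Row 2 must total 264; the given cells sum to 168, so (2,3) = 96.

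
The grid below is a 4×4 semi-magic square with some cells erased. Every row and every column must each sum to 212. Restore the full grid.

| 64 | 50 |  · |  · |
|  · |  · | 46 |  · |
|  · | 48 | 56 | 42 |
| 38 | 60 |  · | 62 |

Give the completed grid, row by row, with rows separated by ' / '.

Using row 3: 48 + 56 + 42 + ? → (3,1) = 212 − 146 = 66.
Row 4: 38 + 60 + 62 + ? = 212, so (4,3) = 52.
The remaining cell in column 1 is (2,1) = 212 − 168 = 44.
Column 2: 50 + 48 + 60 + ? = 212, so (2,2) = 54.
From column 3, 212 − (46 + 56 + 52) gives (1,3) = 58.
Using row 1: 64 + 50 + 58 + ? → (1,4) = 212 − 172 = 40.
Row 2 needs 212; the known cells sum to 144, so (2,4) = 68.

64 50 58 40 / 44 54 46 68 / 66 48 56 42 / 38 60 52 62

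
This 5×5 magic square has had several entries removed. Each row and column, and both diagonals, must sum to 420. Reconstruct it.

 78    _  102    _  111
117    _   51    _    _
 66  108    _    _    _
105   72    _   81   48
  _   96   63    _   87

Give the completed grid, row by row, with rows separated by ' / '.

Row 4: 105 + 72 + 81 + 48 + ? = 420, so (4,3) = 114.
Column 1: 78 + 117 + 66 + 105 + ? = 420, so (5,1) = 54.
From column 3, 420 − (102 + 51 + 114 + 63) gives (3,3) = 90.
The remaining cell in main diagonal is (2,2) = 420 − 336 = 84.
Using anti-diagonal: 111 + 90 + 72 + 54 + ? → (2,4) = 420 − 327 = 93.
Row 2 must total 420; the given cells sum to 345, so (2,5) = 75.
Using row 5: 54 + 96 + 63 + 87 + ? → (5,4) = 420 − 300 = 120.
Column 2 needs 420; the known cells sum to 360, so (1,2) = 60.
Column 5 must total 420; the given cells sum to 321, so (3,5) = 99.
Row 1 must total 420; the given cells sum to 351, so (1,4) = 69.
Row 3 needs 420; the known cells sum to 363, so (3,4) = 57.

78 60 102 69 111 / 117 84 51 93 75 / 66 108 90 57 99 / 105 72 114 81 48 / 54 96 63 120 87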